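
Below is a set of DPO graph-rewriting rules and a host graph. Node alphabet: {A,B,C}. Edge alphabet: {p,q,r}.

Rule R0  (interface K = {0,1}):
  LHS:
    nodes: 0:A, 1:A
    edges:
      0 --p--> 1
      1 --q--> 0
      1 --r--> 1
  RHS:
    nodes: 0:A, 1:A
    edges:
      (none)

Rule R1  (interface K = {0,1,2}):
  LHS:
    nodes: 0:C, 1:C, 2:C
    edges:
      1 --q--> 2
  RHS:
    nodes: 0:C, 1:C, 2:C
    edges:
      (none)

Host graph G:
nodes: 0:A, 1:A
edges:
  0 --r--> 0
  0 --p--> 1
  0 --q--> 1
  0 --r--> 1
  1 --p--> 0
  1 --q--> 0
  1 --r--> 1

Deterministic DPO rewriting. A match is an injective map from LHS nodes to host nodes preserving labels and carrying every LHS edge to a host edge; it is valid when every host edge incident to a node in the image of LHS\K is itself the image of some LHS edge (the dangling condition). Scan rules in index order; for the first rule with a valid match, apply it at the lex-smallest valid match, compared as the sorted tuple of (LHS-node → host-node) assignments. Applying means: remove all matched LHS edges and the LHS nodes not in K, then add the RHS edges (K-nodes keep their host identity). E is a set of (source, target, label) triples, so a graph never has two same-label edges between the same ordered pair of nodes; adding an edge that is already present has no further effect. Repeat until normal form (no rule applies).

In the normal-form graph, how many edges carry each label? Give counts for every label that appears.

Answer: r:1

Steps:
initial: |V|=2 |E|=7  E = 0-r->0 0-p->1 0-q->1 0-r->1 1-p->0 1-q->0 1-r->1
step 1: apply R0 at {0↦0, 1↦1}  → |V|=2 |E|=4  E = 0-r->0 0-q->1 0-r->1 1-p->0
step 2: apply R0 at {0↦1, 1↦0}  → |V|=2 |E|=1  E = 0-r->1
normal form: no rule applies after step 2
NF edges: [(0, 1, 'r')]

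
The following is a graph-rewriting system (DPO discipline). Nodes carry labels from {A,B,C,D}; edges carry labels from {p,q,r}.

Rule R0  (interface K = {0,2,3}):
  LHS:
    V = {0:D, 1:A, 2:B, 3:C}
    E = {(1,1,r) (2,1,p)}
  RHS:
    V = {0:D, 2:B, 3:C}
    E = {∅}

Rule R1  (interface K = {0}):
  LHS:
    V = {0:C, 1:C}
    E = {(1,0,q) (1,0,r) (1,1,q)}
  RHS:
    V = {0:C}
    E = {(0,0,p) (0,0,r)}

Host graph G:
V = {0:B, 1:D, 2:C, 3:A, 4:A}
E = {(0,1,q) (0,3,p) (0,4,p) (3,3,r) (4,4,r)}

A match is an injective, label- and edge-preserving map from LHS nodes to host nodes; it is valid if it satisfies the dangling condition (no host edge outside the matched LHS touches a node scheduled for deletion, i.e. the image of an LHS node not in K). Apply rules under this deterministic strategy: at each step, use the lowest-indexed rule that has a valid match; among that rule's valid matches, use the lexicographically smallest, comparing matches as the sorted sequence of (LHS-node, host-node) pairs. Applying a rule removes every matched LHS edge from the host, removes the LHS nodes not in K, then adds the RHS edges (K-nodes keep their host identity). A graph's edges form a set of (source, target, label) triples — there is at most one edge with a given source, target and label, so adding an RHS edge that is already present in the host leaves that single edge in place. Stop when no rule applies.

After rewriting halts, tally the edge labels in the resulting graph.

Answer: q:1

Derivation:
initial: |V|=5 |E|=5  E = 0-q->1 0-p->3 0-p->4 3-r->3 4-r->4
step 1: apply R0 at {0↦1, 1↦3, 2↦0, 3↦2}  → |V|=4 |E|=3  E = 0-q->1 0-p->4 4-r->4
step 2: apply R0 at {0↦1, 1↦4, 2↦0, 3↦2}  → |V|=3 |E|=1  E = 0-q->1
halt: no rule applies after step 2
NF edges: [(0, 1, 'q')]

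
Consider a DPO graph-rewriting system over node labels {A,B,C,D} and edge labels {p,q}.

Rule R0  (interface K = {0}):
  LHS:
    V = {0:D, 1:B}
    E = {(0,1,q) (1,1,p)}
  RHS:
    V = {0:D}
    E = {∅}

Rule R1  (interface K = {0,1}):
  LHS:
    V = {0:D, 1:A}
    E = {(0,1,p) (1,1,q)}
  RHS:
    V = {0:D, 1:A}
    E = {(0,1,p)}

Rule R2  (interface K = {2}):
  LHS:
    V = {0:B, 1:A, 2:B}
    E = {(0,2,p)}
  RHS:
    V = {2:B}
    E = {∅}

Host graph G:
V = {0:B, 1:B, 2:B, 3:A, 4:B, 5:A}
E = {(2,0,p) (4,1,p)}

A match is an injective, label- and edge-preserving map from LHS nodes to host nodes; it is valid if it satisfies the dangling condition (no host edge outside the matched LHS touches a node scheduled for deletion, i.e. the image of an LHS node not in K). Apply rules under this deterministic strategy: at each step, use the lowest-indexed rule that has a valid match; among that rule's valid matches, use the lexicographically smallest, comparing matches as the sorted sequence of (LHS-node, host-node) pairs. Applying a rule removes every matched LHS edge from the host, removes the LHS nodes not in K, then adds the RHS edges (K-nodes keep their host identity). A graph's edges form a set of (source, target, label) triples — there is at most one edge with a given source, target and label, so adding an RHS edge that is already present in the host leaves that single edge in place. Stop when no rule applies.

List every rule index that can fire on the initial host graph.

Answer: [R2]

Derivation:
R0: no valid match — LHS pattern not found
R1: no valid match — LHS pattern not found
R2: 4 valid matches — {0↦2, 1↦3, 2↦0}, {0↦2, 1↦5, 2↦0}, {0↦4, 1↦3, 2↦1} (+1 more)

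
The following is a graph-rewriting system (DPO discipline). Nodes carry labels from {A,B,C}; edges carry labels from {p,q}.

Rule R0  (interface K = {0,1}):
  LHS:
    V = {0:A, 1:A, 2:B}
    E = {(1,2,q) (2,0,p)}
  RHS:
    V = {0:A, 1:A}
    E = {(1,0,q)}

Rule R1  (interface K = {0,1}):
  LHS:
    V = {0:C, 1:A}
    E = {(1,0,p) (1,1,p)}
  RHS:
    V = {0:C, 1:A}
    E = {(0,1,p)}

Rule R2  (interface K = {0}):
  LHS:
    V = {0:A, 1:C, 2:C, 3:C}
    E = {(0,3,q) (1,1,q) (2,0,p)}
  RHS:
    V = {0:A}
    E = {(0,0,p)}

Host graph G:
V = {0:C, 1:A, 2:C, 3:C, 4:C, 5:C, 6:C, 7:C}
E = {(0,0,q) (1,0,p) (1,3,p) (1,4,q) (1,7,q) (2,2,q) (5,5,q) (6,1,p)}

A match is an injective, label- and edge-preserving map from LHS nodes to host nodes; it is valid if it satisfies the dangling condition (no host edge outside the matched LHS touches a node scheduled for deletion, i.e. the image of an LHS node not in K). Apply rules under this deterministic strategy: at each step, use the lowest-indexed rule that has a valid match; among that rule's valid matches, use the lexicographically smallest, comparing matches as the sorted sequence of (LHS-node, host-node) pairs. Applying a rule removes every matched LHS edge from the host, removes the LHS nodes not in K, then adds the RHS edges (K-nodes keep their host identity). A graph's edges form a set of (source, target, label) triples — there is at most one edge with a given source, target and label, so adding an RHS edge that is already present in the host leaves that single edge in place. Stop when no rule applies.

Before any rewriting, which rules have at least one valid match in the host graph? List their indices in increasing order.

Answer: [R2]

Steps:
R0: no valid match — LHS pattern not found
R1: no valid match — LHS pattern not found
R2: 4 valid matches — {0↦1, 1↦2, 2↦6, 3↦4}, {0↦1, 1↦2, 2↦6, 3↦7}, {0↦1, 1↦5, 2↦6, 3↦4} (+1 more)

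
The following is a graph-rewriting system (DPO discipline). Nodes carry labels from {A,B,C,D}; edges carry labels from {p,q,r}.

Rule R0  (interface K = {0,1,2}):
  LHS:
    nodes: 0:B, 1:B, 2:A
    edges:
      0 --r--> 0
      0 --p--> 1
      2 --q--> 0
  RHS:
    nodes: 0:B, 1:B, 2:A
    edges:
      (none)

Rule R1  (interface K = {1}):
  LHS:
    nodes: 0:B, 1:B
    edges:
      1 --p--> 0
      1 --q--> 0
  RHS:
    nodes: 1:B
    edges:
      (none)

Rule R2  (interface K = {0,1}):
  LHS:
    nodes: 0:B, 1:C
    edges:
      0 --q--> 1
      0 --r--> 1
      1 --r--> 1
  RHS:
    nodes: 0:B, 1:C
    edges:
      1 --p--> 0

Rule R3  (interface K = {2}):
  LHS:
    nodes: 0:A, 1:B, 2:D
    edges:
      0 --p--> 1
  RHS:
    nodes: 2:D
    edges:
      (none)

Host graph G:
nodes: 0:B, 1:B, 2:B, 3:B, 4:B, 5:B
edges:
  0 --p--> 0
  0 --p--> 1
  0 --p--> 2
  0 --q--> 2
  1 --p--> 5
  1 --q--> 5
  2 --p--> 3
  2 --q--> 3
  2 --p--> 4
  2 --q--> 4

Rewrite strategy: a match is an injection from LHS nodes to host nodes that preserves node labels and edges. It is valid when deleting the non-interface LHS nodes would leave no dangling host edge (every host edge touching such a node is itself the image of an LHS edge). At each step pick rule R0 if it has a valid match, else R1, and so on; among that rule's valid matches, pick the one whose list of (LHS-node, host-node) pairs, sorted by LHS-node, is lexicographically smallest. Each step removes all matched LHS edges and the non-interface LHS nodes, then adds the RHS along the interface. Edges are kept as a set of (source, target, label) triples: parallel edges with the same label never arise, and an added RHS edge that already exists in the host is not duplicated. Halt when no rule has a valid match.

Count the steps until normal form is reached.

initial: |V|=6 |E|=10  E = 0-p->0 0-p->1 0-p->2 0-q->2 1-p->5 1-q->5 2-p->3 2-q->3 2-p->4 2-q->4
step 1: apply R1 at {0↦3, 1↦2}  → |V|=5 |E|=8  E = 0-p->0 0-p->1 0-p->2 0-q->2 1-p->5 1-q->5 2-p->4 2-q->4
step 2: apply R1 at {0↦4, 1↦2}  → |V|=4 |E|=6  E = 0-p->0 0-p->1 0-p->2 0-q->2 1-p->5 1-q->5
step 3: apply R1 at {0↦2, 1↦0}  → |V|=3 |E|=4  E = 0-p->0 0-p->1 1-p->5 1-q->5
step 4: apply R1 at {0↦5, 1↦1}  → |V|=2 |E|=2  E = 0-p->0 0-p->1
final graph: no rule applies after step 4

Answer: 4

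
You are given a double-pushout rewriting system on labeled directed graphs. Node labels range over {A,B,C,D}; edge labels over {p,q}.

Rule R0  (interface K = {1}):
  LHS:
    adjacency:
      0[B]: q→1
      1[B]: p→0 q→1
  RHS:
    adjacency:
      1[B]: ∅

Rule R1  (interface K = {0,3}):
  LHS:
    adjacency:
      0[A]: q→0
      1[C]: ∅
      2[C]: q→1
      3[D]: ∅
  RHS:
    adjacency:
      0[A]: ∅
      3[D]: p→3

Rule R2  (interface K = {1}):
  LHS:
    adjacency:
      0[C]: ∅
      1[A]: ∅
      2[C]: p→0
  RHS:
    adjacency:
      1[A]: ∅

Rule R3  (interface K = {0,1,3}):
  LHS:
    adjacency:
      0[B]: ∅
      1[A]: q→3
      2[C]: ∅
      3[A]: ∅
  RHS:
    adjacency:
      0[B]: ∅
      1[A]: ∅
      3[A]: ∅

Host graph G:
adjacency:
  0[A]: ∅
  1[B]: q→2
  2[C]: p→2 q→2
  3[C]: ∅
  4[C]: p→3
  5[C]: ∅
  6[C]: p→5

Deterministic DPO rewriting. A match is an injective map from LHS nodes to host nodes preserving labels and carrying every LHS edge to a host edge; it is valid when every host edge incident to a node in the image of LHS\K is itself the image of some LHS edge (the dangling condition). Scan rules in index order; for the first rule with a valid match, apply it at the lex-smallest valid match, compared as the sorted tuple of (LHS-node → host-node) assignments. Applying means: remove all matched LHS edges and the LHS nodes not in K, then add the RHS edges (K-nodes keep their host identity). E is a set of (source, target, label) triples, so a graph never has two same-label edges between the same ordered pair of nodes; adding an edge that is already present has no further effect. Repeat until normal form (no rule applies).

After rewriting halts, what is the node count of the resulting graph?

[0] host  ⇒  7 nodes, 5 edges  {1-q->2 2-p->2 2-q->2 4-p->3 6-p->5}
[1] R2 @ {0↦3, 1↦0, 2↦4}  ⇒  5 nodes, 4 edges  {1-q->2 2-p->2 2-q->2 6-p->5}
[2] R2 @ {0↦5, 1↦0, 2↦6}  ⇒  3 nodes, 3 edges  {1-q->2 2-p->2 2-q->2}
halt: no rule applies after step 2
NF nodes: {0:A, 1:B, 2:C}

Answer: 3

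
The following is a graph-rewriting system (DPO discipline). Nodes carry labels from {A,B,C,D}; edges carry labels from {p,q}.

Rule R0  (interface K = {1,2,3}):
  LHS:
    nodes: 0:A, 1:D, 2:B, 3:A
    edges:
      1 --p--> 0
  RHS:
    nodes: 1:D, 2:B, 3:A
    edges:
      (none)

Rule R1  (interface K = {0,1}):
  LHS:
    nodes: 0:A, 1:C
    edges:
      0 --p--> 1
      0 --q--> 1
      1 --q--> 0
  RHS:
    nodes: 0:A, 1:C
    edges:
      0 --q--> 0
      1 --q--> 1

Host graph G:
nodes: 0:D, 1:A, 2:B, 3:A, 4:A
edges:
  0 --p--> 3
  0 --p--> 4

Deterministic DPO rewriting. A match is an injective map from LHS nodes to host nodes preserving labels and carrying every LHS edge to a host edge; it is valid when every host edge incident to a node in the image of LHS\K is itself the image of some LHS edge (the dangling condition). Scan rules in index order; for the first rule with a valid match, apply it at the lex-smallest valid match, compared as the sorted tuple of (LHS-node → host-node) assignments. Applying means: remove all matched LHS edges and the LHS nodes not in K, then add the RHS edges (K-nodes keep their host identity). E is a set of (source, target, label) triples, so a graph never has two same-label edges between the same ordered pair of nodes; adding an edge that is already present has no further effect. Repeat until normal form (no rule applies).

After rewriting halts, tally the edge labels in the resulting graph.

Answer: (no edges)

Steps:
start.  V:5 E:2  edges: 0-p->3 0-p->4
1. fire R0 via {0↦3, 1↦0, 2↦2, 3↦1}  →  V:4 E:1  edges: 0-p->4
2. fire R0 via {0↦4, 1↦0, 2↦2, 3↦1}  →  V:3 E:0  edges: ∅
normal form: no rule applies after step 2
NF edges: []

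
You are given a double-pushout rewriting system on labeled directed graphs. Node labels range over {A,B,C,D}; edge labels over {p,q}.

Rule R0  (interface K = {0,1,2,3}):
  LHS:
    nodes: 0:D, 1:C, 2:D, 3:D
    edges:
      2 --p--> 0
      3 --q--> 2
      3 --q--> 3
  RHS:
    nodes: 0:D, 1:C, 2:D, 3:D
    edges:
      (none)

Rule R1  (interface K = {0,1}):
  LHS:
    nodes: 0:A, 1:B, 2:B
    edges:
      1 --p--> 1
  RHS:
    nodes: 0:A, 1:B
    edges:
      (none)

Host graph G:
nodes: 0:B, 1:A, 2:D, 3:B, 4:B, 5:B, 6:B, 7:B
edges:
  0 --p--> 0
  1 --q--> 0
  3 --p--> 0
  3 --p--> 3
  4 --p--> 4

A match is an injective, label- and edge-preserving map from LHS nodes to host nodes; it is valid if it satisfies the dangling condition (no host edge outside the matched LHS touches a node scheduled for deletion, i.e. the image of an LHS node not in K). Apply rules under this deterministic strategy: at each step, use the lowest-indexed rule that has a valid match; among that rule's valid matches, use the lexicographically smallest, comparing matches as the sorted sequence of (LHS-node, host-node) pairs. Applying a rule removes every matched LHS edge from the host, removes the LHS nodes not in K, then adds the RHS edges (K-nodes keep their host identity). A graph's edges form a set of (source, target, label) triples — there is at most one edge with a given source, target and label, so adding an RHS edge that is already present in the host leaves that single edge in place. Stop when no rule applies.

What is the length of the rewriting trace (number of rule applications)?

[0] host  ⇒  8 nodes, 5 edges  {0-p->0 1-q->0 3-p->0 3-p->3 4-p->4}
[1] R1 @ {0↦1, 1↦0, 2↦5}  ⇒  7 nodes, 4 edges  {1-q->0 3-p->0 3-p->3 4-p->4}
[2] R1 @ {0↦1, 1↦3, 2↦6}  ⇒  6 nodes, 3 edges  {1-q->0 3-p->0 4-p->4}
[3] R1 @ {0↦1, 1↦4, 2↦7}  ⇒  5 nodes, 2 edges  {1-q->0 3-p->0}
halt: no rule applies after step 3

Answer: 3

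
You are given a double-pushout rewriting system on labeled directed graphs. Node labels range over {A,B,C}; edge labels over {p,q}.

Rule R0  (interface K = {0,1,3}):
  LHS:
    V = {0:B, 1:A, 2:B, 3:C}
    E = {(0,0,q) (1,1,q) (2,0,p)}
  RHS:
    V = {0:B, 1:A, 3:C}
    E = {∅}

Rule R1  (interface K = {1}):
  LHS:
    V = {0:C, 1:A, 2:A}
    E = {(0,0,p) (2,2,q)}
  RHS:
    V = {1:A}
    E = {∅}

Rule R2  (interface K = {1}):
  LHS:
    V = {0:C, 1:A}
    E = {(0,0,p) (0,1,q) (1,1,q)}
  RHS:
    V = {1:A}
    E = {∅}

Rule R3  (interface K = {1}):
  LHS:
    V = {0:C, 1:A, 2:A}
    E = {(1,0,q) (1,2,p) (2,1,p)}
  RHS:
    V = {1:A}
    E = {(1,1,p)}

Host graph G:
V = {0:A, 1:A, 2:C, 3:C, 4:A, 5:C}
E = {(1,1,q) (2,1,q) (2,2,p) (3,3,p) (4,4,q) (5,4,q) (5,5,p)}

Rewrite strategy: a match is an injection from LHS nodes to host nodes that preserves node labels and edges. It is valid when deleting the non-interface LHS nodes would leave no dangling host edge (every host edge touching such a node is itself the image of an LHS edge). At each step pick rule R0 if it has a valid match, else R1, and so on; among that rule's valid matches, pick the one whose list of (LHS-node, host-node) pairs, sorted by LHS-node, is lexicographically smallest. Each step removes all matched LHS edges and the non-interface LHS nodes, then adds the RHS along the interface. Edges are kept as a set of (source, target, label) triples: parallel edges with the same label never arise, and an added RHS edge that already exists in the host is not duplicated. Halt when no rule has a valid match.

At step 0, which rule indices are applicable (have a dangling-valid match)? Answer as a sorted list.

R0: no valid match — LHS pattern not found
R1: no valid match — 12 raw matches, all fail dangling condition
R2: 2 valid matches — {0↦2, 1↦1}, {0↦5, 1↦4}
R3: no valid match — LHS pattern not found

Answer: [R2]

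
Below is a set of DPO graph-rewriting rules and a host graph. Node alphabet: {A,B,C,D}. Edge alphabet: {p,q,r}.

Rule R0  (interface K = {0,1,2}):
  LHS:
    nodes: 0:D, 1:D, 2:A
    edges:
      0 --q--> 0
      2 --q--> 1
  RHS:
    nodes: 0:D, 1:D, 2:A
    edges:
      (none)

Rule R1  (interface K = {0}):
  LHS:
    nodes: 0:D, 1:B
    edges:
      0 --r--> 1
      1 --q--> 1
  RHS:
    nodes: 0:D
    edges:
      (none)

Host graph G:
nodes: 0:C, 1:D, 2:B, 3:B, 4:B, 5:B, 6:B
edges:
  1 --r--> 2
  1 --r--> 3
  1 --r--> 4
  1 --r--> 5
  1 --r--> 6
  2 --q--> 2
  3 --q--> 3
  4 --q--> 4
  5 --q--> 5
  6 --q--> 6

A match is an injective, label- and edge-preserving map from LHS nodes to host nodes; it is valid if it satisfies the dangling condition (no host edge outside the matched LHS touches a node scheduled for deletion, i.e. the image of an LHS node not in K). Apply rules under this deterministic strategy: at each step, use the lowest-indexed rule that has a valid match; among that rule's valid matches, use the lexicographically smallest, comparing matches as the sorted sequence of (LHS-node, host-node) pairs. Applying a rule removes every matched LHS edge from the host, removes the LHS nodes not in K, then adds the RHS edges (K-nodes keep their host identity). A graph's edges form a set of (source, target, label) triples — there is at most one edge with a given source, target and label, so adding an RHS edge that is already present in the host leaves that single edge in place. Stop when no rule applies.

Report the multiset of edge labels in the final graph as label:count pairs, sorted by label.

Answer: (no edges)

Rewrite trace:
[0] host  ⇒  7 nodes, 10 edges  {1-r->2 1-r->3 1-r->4 1-r->5 1-r->6 2-q->2 3-q->3 4-q->4 5-q->5 6-q->6}
[1] R1 @ {0↦1, 1↦2}  ⇒  6 nodes, 8 edges  {1-r->3 1-r->4 1-r->5 1-r->6 3-q->3 4-q->4 5-q->5 6-q->6}
[2] R1 @ {0↦1, 1↦3}  ⇒  5 nodes, 6 edges  {1-r->4 1-r->5 1-r->6 4-q->4 5-q->5 6-q->6}
[3] R1 @ {0↦1, 1↦4}  ⇒  4 nodes, 4 edges  {1-r->5 1-r->6 5-q->5 6-q->6}
[4] R1 @ {0↦1, 1↦5}  ⇒  3 nodes, 2 edges  {1-r->6 6-q->6}
[5] R1 @ {0↦1, 1↦6}  ⇒  2 nodes, 0 edges  {∅}
final graph: no rule applies after step 5
NF edges: []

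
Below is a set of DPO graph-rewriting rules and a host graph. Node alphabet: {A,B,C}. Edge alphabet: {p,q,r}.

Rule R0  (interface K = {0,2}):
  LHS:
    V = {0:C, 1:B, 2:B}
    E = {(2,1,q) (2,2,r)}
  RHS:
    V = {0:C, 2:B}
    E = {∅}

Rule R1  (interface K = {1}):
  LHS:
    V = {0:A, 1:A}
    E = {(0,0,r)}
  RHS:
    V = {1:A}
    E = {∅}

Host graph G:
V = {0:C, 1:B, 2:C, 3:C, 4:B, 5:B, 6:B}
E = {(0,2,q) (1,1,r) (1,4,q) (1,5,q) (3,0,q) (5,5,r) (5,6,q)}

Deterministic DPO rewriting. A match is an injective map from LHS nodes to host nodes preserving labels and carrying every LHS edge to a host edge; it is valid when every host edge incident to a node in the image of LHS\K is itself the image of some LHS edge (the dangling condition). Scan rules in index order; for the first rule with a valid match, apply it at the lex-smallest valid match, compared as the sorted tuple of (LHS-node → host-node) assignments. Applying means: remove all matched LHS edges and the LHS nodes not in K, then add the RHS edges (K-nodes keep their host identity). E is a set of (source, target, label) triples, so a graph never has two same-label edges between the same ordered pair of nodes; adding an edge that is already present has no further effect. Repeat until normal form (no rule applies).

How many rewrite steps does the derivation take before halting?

Answer: 2

Rewrite trace:
[0] host  ⇒  7 nodes, 7 edges  {0-q->2 1-r->1 1-q->4 1-q->5 3-q->0 5-r->5 5-q->6}
[1] R0 @ {0↦0, 1↦4, 2↦1}  ⇒  6 nodes, 5 edges  {0-q->2 1-q->5 3-q->0 5-r->5 5-q->6}
[2] R0 @ {0↦0, 1↦6, 2↦5}  ⇒  5 nodes, 3 edges  {0-q->2 1-q->5 3-q->0}
final graph: no rule applies after step 2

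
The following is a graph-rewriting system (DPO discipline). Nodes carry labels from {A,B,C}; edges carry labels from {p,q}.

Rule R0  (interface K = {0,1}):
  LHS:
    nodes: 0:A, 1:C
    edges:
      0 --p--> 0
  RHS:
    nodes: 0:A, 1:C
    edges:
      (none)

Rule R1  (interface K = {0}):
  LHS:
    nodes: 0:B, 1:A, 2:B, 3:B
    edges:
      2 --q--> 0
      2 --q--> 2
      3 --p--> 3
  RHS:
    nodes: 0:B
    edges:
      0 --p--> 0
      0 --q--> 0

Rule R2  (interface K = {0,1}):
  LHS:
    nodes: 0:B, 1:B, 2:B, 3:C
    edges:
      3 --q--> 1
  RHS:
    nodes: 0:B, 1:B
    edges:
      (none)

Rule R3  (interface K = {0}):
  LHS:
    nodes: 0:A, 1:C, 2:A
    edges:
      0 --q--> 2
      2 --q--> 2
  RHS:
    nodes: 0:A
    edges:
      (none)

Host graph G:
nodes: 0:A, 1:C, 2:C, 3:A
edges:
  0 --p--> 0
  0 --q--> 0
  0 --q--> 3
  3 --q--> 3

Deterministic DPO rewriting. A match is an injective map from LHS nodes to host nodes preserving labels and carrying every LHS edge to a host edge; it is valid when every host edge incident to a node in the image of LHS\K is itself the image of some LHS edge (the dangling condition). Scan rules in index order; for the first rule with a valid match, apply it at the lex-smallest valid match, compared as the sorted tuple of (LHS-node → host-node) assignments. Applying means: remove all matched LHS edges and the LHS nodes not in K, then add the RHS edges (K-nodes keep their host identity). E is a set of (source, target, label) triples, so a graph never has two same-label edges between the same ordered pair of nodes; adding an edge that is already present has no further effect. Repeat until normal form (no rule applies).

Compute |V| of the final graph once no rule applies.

[0] host  ⇒  4 nodes, 4 edges  {0-p->0 0-q->0 0-q->3 3-q->3}
[1] R0 @ {0↦0, 1↦1}  ⇒  4 nodes, 3 edges  {0-q->0 0-q->3 3-q->3}
[2] R3 @ {0↦0, 1↦1, 2↦3}  ⇒  2 nodes, 1 edges  {0-q->0}
normal form: no rule applies after step 2
NF nodes: {0:A, 2:C}

Answer: 2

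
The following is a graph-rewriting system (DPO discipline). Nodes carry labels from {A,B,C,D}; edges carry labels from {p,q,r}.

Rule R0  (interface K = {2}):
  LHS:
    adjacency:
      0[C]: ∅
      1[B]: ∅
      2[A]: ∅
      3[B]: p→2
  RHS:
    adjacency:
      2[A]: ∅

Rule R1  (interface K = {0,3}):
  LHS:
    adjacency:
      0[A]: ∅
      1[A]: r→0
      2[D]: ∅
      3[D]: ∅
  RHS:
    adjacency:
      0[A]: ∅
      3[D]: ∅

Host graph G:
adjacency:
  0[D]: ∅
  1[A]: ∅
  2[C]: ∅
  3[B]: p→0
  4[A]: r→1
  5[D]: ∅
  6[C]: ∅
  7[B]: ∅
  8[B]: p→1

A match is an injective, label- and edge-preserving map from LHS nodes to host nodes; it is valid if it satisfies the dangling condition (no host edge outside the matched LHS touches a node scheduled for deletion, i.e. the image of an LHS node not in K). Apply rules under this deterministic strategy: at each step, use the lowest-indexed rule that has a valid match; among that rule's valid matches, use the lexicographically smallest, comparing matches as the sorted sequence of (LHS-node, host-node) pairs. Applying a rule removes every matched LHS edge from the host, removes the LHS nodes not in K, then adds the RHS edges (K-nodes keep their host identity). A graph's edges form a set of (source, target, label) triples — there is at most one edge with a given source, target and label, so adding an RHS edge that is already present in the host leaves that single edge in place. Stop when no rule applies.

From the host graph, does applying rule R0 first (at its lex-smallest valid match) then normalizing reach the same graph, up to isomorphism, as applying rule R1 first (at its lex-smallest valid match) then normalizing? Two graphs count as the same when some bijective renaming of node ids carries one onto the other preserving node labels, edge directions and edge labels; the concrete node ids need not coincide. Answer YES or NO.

branch R0-first: apply at {0↦2, 1↦7, 2↦1, 3↦8} → |E|=2, then 1 more step(s) → NF |V|=4 |E|=1 V={0:D, 1:A, 3:B, 6:C} E=3-p->0
branch R1-first: apply at {0↦1, 1↦4, 2↦5, 3↦0} → |E|=2, then 1 more step(s) → NF |V|=4 |E|=1 V={0:D, 1:A, 3:B, 6:C} E=3-p->0
graphs isomorphic (equal up to label-preserving node renaming)

Answer: YES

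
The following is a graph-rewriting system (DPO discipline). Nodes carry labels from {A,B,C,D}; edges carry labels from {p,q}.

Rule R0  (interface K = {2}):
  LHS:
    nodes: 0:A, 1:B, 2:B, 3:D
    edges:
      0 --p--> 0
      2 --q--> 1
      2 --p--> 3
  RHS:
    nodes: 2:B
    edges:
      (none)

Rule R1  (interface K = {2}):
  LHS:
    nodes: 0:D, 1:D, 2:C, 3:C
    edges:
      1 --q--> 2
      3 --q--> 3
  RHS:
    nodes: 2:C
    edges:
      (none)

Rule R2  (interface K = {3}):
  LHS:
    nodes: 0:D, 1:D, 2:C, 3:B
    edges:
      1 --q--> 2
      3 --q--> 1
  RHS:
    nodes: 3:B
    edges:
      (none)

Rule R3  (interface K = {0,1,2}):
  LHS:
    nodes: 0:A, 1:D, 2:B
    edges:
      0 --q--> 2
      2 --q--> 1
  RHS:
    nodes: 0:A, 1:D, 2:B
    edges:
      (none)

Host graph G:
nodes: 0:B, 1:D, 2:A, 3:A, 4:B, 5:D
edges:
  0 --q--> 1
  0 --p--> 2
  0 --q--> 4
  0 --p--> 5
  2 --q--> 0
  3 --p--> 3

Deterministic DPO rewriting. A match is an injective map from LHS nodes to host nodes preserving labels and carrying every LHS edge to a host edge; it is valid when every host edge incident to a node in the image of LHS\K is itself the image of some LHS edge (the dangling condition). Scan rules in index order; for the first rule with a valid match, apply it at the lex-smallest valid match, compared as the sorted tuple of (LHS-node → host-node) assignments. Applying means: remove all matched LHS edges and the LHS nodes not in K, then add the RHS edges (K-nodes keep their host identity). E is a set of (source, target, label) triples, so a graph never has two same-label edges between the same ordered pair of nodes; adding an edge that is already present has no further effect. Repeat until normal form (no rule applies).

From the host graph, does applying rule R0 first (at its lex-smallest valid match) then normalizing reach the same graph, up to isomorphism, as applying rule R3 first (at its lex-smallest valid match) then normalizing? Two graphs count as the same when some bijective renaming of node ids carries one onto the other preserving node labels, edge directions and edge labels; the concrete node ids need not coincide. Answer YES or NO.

branch R0-first: apply at {0↦3, 1↦4, 2↦0, 3↦5} → |E|=3, then 1 more step(s) → NF |V|=3 |E|=1 V={0:B, 1:D, 2:A} E=0-p->2
branch R3-first: apply at {0↦2, 1↦1, 2↦0} → |E|=4, then 1 more step(s) → NF |V|=3 |E|=1 V={0:B, 1:D, 2:A} E=0-p->2
graphs isomorphic (equal up to label-preserving node renaming)

Answer: YES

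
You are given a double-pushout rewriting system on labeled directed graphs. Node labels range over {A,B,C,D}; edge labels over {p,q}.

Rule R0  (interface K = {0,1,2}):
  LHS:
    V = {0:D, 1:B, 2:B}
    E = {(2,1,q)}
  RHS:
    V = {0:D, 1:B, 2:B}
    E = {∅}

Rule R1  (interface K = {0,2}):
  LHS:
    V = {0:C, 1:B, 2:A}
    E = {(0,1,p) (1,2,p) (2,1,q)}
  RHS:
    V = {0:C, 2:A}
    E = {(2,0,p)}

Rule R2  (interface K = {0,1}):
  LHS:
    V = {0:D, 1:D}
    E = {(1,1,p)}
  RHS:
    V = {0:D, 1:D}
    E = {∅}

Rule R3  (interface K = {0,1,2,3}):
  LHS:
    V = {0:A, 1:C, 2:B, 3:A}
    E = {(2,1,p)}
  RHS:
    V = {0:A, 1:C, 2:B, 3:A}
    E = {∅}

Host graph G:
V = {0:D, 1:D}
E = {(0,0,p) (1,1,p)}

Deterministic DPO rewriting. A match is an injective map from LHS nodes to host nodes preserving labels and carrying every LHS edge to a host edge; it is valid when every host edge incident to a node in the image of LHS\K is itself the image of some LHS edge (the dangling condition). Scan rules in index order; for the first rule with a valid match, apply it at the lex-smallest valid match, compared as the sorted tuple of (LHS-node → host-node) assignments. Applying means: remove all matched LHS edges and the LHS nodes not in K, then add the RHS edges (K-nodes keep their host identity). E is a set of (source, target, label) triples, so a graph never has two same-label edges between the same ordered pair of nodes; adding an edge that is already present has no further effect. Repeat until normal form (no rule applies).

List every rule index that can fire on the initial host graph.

R0: no valid match — LHS pattern not found
R1: no valid match — LHS pattern not found
R2: 2 valid matches — {0↦0, 1↦1}, {0↦1, 1↦0}
R3: no valid match — LHS pattern not found

Answer: [R2]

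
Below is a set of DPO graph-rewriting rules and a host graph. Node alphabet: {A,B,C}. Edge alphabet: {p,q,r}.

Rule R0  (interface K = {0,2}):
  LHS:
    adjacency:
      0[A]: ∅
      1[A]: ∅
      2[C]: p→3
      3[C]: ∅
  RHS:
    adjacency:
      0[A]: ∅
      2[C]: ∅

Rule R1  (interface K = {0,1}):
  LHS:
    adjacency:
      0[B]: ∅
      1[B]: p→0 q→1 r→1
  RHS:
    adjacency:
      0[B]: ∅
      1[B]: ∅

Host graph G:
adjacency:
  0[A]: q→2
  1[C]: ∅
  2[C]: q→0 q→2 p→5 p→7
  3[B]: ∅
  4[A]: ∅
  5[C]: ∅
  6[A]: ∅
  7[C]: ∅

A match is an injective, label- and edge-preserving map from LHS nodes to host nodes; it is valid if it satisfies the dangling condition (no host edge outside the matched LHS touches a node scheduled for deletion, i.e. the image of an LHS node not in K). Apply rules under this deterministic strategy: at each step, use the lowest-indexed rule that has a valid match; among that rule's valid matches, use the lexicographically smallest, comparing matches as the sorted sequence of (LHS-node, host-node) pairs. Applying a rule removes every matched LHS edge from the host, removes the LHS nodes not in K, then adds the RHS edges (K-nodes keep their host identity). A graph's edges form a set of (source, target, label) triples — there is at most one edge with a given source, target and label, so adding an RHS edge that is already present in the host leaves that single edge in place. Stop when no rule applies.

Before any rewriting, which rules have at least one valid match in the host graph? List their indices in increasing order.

Answer: [R0]

Steps:
R0: 8 valid matches — {0↦0, 1↦4, 2↦2, 3↦5}, {0↦0, 1↦4, 2↦2, 3↦7}, {0↦0, 1↦6, 2↦2, 3↦5} (+5 more)
R1: no valid match — LHS pattern not found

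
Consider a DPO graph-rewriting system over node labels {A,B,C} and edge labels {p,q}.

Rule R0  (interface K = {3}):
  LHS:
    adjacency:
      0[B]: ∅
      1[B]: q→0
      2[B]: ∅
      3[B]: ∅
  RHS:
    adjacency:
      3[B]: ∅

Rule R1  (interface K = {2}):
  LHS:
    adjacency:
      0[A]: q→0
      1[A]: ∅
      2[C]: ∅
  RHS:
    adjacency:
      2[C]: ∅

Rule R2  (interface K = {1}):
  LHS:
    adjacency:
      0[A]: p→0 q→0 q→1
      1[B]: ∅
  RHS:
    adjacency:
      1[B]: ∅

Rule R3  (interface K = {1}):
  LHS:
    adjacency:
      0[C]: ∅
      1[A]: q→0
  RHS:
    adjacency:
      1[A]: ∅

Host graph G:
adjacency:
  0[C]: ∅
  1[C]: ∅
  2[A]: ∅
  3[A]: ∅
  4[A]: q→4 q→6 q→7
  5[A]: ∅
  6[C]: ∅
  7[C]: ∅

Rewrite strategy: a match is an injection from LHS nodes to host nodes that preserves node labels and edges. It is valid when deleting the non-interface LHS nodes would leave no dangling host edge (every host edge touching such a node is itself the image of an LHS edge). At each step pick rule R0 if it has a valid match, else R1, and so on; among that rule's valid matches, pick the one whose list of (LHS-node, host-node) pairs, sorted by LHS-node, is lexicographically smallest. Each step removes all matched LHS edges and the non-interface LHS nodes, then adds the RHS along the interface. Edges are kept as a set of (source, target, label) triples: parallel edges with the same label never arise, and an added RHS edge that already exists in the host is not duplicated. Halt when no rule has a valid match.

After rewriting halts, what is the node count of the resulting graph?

Answer: 4

Steps:
start.  V:8 E:3  edges: 4-q->4 4-q->6 4-q->7
1. fire R3 via {0↦6, 1↦4}  →  V:7 E:2  edges: 4-q->4 4-q->7
2. fire R3 via {0↦7, 1↦4}  →  V:6 E:1  edges: 4-q->4
3. fire R1 via {0↦4, 1↦2, 2↦0}  →  V:4 E:0  edges: ∅
final graph: no rule applies after step 3
NF nodes: {0:C, 1:C, 3:A, 5:A}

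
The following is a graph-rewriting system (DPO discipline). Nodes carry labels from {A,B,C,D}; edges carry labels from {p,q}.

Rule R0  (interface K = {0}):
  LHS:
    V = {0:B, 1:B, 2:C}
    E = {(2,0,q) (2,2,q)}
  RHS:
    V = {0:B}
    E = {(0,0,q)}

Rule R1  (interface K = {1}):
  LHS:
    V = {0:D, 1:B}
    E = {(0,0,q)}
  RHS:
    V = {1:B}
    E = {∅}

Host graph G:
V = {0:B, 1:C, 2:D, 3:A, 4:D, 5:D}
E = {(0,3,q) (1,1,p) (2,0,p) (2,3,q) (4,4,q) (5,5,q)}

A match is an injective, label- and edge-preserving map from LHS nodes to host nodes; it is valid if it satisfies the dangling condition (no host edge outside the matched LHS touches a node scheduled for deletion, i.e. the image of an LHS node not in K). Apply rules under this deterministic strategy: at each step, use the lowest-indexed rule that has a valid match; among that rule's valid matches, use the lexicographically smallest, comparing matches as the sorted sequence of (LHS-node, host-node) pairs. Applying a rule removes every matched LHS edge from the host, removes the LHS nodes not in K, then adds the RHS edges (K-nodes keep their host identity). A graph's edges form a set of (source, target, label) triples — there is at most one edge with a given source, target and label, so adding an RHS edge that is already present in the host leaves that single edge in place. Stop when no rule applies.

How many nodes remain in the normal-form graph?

Answer: 4

Rewrite trace:
start.  V:6 E:6  edges: 0-q->3 1-p->1 2-p->0 2-q->3 4-q->4 5-q->5
1. fire R1 via {0↦4, 1↦0}  →  V:5 E:5  edges: 0-q->3 1-p->1 2-p->0 2-q->3 5-q->5
2. fire R1 via {0↦5, 1↦0}  →  V:4 E:4  edges: 0-q->3 1-p->1 2-p->0 2-q->3
final graph: no rule applies after step 2
NF nodes: {0:B, 1:C, 2:D, 3:A}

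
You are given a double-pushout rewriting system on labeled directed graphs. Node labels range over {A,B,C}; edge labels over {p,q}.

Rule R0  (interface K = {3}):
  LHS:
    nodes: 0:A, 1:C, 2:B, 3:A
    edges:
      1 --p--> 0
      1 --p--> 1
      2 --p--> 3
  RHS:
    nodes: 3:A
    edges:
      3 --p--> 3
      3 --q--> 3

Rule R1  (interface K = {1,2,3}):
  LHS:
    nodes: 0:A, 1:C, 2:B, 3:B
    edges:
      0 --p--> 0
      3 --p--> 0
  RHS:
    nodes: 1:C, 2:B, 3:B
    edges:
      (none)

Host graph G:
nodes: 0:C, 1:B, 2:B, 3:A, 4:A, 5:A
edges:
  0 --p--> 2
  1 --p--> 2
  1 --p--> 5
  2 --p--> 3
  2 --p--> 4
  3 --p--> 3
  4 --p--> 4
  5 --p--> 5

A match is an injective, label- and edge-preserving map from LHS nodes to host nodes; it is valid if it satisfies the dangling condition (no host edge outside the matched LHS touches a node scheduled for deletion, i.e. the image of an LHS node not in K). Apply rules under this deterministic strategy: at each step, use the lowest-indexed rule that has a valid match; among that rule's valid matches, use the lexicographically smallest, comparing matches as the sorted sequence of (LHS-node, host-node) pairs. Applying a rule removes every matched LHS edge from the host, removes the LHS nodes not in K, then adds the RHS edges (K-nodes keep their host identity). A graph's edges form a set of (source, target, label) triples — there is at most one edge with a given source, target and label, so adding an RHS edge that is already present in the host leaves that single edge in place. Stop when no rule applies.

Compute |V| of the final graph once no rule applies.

Answer: 3

Rewrite trace:
[0] host  ⇒  6 nodes, 8 edges  {0-p->2 1-p->2 1-p->5 2-p->3 2-p->4 3-p->3 4-p->4 5-p->5}
[1] R1 @ {0↦3, 1↦0, 2↦1, 3↦2}  ⇒  5 nodes, 6 edges  {0-p->2 1-p->2 1-p->5 2-p->4 4-p->4 5-p->5}
[2] R1 @ {0↦4, 1↦0, 2↦1, 3↦2}  ⇒  4 nodes, 4 edges  {0-p->2 1-p->2 1-p->5 5-p->5}
[3] R1 @ {0↦5, 1↦0, 2↦2, 3↦1}  ⇒  3 nodes, 2 edges  {0-p->2 1-p->2}
final graph: no rule applies after step 3
NF nodes: {0:C, 1:B, 2:B}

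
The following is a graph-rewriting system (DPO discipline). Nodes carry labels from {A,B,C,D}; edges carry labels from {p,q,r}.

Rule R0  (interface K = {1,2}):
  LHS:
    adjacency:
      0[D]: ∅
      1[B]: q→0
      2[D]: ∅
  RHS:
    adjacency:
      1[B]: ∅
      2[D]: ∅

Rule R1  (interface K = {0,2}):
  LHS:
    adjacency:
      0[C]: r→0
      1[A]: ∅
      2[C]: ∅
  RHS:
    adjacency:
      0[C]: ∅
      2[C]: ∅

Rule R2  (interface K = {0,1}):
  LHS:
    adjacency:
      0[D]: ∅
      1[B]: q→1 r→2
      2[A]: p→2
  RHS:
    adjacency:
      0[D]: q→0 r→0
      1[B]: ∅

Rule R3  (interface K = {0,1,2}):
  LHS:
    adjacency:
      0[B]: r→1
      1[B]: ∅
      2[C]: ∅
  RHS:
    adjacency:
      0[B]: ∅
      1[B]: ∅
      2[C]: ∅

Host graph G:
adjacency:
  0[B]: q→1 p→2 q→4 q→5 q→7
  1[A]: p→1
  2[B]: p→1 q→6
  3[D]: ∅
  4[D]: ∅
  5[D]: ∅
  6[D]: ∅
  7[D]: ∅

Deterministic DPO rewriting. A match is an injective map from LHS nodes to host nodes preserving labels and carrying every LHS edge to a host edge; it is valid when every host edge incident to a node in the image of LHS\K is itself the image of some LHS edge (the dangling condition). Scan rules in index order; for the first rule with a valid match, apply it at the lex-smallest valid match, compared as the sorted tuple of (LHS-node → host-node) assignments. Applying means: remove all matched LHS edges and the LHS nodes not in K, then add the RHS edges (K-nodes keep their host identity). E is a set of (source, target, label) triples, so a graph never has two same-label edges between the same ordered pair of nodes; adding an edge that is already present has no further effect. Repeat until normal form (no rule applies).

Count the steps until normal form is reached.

Answer: 4

Derivation:
[0] host  ⇒  8 nodes, 8 edges  {0-q->1 0-p->2 0-q->4 0-q->5 0-q->7 1-p->1 2-p->1 2-q->6}
[1] R0 @ {0↦4, 1↦0, 2↦3}  ⇒  7 nodes, 7 edges  {0-q->1 0-p->2 0-q->5 0-q->7 1-p->1 2-p->1 2-q->6}
[2] R0 @ {0↦5, 1↦0, 2↦3}  ⇒  6 nodes, 6 edges  {0-q->1 0-p->2 0-q->7 1-p->1 2-p->1 2-q->6}
[3] R0 @ {0↦6, 1↦2, 2↦3}  ⇒  5 nodes, 5 edges  {0-q->1 0-p->2 0-q->7 1-p->1 2-p->1}
[4] R0 @ {0↦7, 1↦0, 2↦3}  ⇒  4 nodes, 4 edges  {0-q->1 0-p->2 1-p->1 2-p->1}
halt: no rule applies after step 4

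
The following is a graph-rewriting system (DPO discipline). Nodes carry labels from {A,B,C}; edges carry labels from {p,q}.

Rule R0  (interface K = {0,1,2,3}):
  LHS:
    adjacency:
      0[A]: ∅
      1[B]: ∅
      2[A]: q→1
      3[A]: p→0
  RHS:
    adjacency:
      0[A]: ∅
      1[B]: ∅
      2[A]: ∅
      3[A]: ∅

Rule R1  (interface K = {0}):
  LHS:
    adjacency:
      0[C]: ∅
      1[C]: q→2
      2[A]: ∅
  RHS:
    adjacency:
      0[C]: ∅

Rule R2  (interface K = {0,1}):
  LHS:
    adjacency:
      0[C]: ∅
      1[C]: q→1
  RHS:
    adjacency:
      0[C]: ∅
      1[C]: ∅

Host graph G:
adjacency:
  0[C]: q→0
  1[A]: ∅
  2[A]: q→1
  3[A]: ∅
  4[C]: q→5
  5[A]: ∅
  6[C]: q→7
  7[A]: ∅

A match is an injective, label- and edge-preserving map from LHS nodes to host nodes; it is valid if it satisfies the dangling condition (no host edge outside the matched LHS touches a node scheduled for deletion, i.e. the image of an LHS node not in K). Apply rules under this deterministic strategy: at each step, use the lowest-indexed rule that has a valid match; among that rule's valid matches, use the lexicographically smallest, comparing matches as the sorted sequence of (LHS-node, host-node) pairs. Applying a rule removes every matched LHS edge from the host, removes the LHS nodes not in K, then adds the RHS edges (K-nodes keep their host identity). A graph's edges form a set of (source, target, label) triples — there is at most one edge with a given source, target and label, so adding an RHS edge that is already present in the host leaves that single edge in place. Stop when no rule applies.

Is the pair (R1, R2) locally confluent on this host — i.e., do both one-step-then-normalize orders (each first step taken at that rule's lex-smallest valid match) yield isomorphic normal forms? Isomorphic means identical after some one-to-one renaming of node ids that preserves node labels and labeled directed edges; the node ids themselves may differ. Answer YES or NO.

branch R1-first: apply at {0↦0, 1↦4, 2↦5} → |E|=3, then 1 more step(s) → NF |V|=4 |E|=2 V={0:C, 1:A, 2:A, 3:A} E=0-q->0 2-q->1
branch R2-first: apply at {0↦4, 1↦0} → |E|=3, then 2 more step(s) → NF |V|=4 |E|=1 V={0:C, 1:A, 2:A, 3:A} E=2-q->1
graphs not isomorphic

Answer: NO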